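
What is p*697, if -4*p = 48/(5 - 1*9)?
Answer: 2091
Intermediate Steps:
p = 3 (p = -12/(5 - 1*9) = -12/(5 - 9) = -12/(-4) = -12*(-1)/4 = -¼*(-12) = 3)
p*697 = 3*697 = 2091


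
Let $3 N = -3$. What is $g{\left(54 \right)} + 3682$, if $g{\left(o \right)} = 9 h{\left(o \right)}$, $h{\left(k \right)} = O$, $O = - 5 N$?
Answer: $3727$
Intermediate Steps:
$N = -1$ ($N = \frac{1}{3} \left(-3\right) = -1$)
$O = 5$ ($O = \left(-5\right) \left(-1\right) = 5$)
$h{\left(k \right)} = 5$
$g{\left(o \right)} = 45$ ($g{\left(o \right)} = 9 \cdot 5 = 45$)
$g{\left(54 \right)} + 3682 = 45 + 3682 = 3727$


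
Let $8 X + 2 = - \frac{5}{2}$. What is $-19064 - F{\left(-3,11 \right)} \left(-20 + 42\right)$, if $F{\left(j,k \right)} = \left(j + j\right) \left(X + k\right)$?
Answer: $- \frac{70745}{4} \approx -17686.0$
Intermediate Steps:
$X = - \frac{9}{16}$ ($X = - \frac{1}{4} + \frac{\left(-5\right) \frac{1}{2}}{8} = - \frac{1}{4} + \frac{1}{8} \left(- \frac{5}{2}\right) = - \frac{1}{4} - \frac{5}{16} = - \frac{9}{16} \approx -0.5625$)
$F{\left(j,k \right)} = 2 j \left(- \frac{9}{16} + k\right)$ ($F{\left(j,k \right)} = \left(j + j\right) \left(- \frac{9}{16} + k\right) = 2 j \left(- \frac{9}{16} + k\right)$)
$-19064 - F{\left(-3,11 \right)} \left(-20 + 42\right) = -19064 - \frac{1}{8} \left(-3\right) \left(-9 + 16 \cdot 11\right) \left(-20 + 42\right) = -19064 - \frac{1}{8} \left(-3\right) \left(-9 + 176\right) 22 = -19064 - \frac{1}{8} \left(-3\right) 167 \cdot 22 = -19064 - \left(- \frac{501}{8}\right) 22 = -19064 - - \frac{5511}{4} = -19064 + \frac{5511}{4} = - \frac{70745}{4}$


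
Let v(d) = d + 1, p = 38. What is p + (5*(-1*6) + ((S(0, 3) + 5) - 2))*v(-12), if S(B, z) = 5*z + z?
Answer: 137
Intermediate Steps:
S(B, z) = 6*z
v(d) = 1 + d
p + (5*(-1*6) + ((S(0, 3) + 5) - 2))*v(-12) = 38 + (5*(-1*6) + ((6*3 + 5) - 2))*(1 - 12) = 38 + (5*(-6) + ((18 + 5) - 2))*(-11) = 38 + (-30 + (23 - 2))*(-11) = 38 + (-30 + 21)*(-11) = 38 - 9*(-11) = 38 + 99 = 137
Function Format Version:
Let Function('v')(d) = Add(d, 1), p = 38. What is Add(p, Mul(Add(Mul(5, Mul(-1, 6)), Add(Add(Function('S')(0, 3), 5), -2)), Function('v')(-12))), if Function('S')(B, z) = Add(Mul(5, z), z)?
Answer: 137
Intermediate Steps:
Function('S')(B, z) = Mul(6, z)
Function('v')(d) = Add(1, d)
Add(p, Mul(Add(Mul(5, Mul(-1, 6)), Add(Add(Function('S')(0, 3), 5), -2)), Function('v')(-12))) = Add(38, Mul(Add(Mul(5, Mul(-1, 6)), Add(Add(Mul(6, 3), 5), -2)), Add(1, -12))) = Add(38, Mul(Add(Mul(5, -6), Add(Add(18, 5), -2)), -11)) = Add(38, Mul(Add(-30, Add(23, -2)), -11)) = Add(38, Mul(Add(-30, 21), -11)) = Add(38, Mul(-9, -11)) = Add(38, 99) = 137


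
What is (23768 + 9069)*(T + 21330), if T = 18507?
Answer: 1308127569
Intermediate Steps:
(23768 + 9069)*(T + 21330) = (23768 + 9069)*(18507 + 21330) = 32837*39837 = 1308127569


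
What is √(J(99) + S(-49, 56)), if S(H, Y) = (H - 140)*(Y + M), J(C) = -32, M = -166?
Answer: √20758 ≈ 144.08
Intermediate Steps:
S(H, Y) = (-166 + Y)*(-140 + H) (S(H, Y) = (H - 140)*(Y - 166) = (-140 + H)*(-166 + Y) = (-166 + Y)*(-140 + H))
√(J(99) + S(-49, 56)) = √(-32 + (23240 - 166*(-49) - 140*56 - 49*56)) = √(-32 + (23240 + 8134 - 7840 - 2744)) = √(-32 + 20790) = √20758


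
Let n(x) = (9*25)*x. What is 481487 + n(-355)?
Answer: 401612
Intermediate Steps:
n(x) = 225*x
481487 + n(-355) = 481487 + 225*(-355) = 481487 - 79875 = 401612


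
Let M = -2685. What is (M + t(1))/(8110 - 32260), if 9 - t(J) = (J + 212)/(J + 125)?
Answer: 112463/1014300 ≈ 0.11088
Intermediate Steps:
t(J) = 9 - (212 + J)/(125 + J) (t(J) = 9 - (J + 212)/(J + 125) = 9 - (212 + J)/(125 + J))
(M + t(1))/(8110 - 32260) = (-2685 + (913 + 8*1)/(125 + 1))/(8110 - 32260) = (-2685 + (913 + 8)/126)/(-24150) = (-2685 + (1/126)*921)*(-1/24150) = (-2685 + 307/42)*(-1/24150) = -112463/42*(-1/24150) = 112463/1014300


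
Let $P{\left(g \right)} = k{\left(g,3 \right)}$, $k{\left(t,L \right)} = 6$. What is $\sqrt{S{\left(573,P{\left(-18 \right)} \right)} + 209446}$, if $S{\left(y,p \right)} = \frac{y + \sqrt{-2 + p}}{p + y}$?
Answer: $\frac{\sqrt{70215219411}}{579} \approx 457.65$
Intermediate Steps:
$P{\left(g \right)} = 6$
$S{\left(y,p \right)} = \frac{y + \sqrt{-2 + p}}{p + y}$
$\sqrt{S{\left(573,P{\left(-18 \right)} \right)} + 209446} = \sqrt{\frac{573 + \sqrt{-2 + 6}}{6 + 573} + 209446} = \sqrt{\frac{573 + \sqrt{4}}{579} + 209446} = \sqrt{\frac{573 + 2}{579} + 209446} = \sqrt{\frac{1}{579} \cdot 575 + 209446} = \sqrt{\frac{575}{579} + 209446} = \sqrt{\frac{121269809}{579}} = \frac{\sqrt{70215219411}}{579}$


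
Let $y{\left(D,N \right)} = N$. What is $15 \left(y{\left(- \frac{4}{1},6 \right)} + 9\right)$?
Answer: $225$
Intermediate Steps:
$15 \left(y{\left(- \frac{4}{1},6 \right)} + 9\right) = 15 \left(6 + 9\right) = 15 \cdot 15 = 225$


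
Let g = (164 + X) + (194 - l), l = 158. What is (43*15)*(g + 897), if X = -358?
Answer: 476655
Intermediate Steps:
g = -158 (g = (164 - 358) + (194 - 1*158) = -194 + (194 - 158) = -194 + 36 = -158)
(43*15)*(g + 897) = (43*15)*(-158 + 897) = 645*739 = 476655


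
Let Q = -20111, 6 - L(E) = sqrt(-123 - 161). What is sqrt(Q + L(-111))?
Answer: sqrt(-20105 - 2*I*sqrt(71)) ≈ 0.0594 - 141.79*I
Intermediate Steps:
L(E) = 6 - 2*I*sqrt(71) (L(E) = 6 - sqrt(-123 - 161) = 6 - sqrt(-284) = 6 - 2*I*sqrt(71))
sqrt(Q + L(-111)) = sqrt(-20111 + (6 - 2*I*sqrt(71))) = sqrt(-20105 - 2*I*sqrt(71))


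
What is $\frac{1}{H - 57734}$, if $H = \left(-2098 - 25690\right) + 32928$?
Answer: $- \frac{1}{52594} \approx -1.9014 \cdot 10^{-5}$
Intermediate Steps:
$H = 5140$ ($H = -27788 + 32928 = 5140$)
$\frac{1}{H - 57734} = \frac{1}{5140 - 57734} = \frac{1}{-52594} = - \frac{1}{52594}$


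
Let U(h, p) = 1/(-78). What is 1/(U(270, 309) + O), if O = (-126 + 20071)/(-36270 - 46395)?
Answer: -429858/109225 ≈ -3.9355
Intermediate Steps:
U(h, p) = -1/78
O = -3989/16533 (O = 19945/(-82665) = 19945*(-1/82665) = -3989/16533 ≈ -0.24128)
1/(U(270, 309) + O) = 1/(-1/78 - 3989/16533) = 1/(-109225/429858) = -429858/109225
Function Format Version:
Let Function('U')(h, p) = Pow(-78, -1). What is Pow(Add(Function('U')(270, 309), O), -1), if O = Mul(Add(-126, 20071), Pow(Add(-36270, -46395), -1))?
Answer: Rational(-429858, 109225) ≈ -3.9355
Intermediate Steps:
Function('U')(h, p) = Rational(-1, 78)
O = Rational(-3989, 16533) (O = Mul(19945, Pow(-82665, -1)) = Mul(19945, Rational(-1, 82665)) = Rational(-3989, 16533) ≈ -0.24128)
Pow(Add(Function('U')(270, 309), O), -1) = Pow(Add(Rational(-1, 78), Rational(-3989, 16533)), -1) = Pow(Rational(-109225, 429858), -1) = Rational(-429858, 109225)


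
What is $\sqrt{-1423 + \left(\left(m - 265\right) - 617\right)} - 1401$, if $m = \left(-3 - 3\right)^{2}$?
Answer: $-1401 + i \sqrt{2269} \approx -1401.0 + 47.634 i$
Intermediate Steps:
$m = 36$ ($m = \left(-6\right)^{2} = 36$)
$\sqrt{-1423 + \left(\left(m - 265\right) - 617\right)} - 1401 = \sqrt{-1423 + \left(\left(36 - 265\right) - 617\right)} - 1401 = \sqrt{-1423 - 846} - 1401 = \sqrt{-2269} - 1401 = i \sqrt{2269} - 1401 = -1401 + i \sqrt{2269}$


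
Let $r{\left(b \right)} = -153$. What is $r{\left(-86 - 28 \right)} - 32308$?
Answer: $-32461$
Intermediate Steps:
$r{\left(-86 - 28 \right)} - 32308 = -153 - 32308 = -32461$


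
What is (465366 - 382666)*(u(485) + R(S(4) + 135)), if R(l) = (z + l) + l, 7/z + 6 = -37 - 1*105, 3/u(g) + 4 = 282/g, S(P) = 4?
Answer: 702844619525/30673 ≈ 2.2914e+7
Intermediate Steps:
u(g) = 3/(-4 + 282/g)
z = -7/148 (z = 7/(-6 + (-37 - 1*105)) = 7/(-6 + (-37 - 105)) = 7/(-6 - 142) = 7/(-148) = 7*(-1/148) = -7/148 ≈ -0.047297)
R(l) = -7/148 + 2*l (R(l) = (-7/148 + l) + l = -7/148 + 2*l)
(465366 - 382666)*(u(485) + R(S(4) + 135)) = (465366 - 382666)*(-3*485/(-282 + 4*485) + (-7/148 + 2*(4 + 135))) = 82700*(-3*485/(-282 + 1940) + (-7/148 + 2*139)) = 82700*(-3*485/1658 + (-7/148 + 278)) = 82700*(-3*485*1/1658 + 41137/148) = 82700*(-1455/1658 + 41137/148) = 82700*(33994903/122692) = 702844619525/30673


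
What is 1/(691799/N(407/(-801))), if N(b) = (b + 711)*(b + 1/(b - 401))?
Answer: -9357212022866/17843572852929999 ≈ -0.00052440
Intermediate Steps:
N(b) = (711 + b)*(b + 1/(-401 + b))
1/(691799/N(407/(-801))) = 1/(691799/(((711 + (407/(-801))³ - 116039770/(-801) + 310*(407/(-801))²)/(-401 + 407/(-801))))) = 1/(691799/(((711 + (407*(-1/801))³ - 116039770*(-1)/801 + 310*(407*(-1/801))²)/(-401 + 407*(-1/801))))) = 1/(691799/(((711 + (-407/801)³ - 285110*(-407/801) + 310*(-407/801)²)/(-401 - 407/801)))) = 1/(691799/(((711 - 67419143/513922401 + 116039770/801 + 310*(165649/641601))/(-321608/801)))) = 1/(691799/((-801*(711 - 67419143/513922401 + 116039770/801 + 51351190/641601)/321608))) = 1/(691799/((-801/321608*74857696182928/513922401))) = 1/(691799/(-9357212022866/25793001801)) = 1/(691799*(-25793001801/9357212022866)) = 1/(-17843572852929999/9357212022866) = -9357212022866/17843572852929999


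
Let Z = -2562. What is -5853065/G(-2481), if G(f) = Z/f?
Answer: -4840484755/854 ≈ -5.6680e+6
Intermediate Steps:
G(f) = -2562/f
-5853065/G(-2481) = -5853065/((-2562/(-2481))) = -5853065/((-2562*(-1/2481))) = -5853065/854/827 = -5853065*827/854 = -4840484755/854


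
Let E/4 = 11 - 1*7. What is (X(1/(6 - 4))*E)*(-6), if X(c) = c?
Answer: -48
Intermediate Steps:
E = 16 (E = 4*(11 - 1*7) = 4*(11 - 7) = 4*4 = 16)
(X(1/(6 - 4))*E)*(-6) = (16/(6 - 4))*(-6) = (16/2)*(-6) = ((½)*16)*(-6) = 8*(-6) = -48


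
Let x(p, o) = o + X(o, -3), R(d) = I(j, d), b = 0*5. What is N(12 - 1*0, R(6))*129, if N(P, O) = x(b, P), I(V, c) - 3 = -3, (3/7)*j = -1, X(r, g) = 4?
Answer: 2064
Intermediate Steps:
b = 0
j = -7/3 (j = (7/3)*(-1) = -7/3 ≈ -2.3333)
I(V, c) = 0 (I(V, c) = 3 - 3 = 0)
R(d) = 0
x(p, o) = 4 + o (x(p, o) = o + 4 = 4 + o)
N(P, O) = 4 + P
N(12 - 1*0, R(6))*129 = (4 + (12 - 1*0))*129 = (4 + (12 + 0))*129 = (4 + 12)*129 = 16*129 = 2064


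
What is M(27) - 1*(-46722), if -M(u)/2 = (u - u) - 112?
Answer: 46946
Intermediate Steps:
M(u) = 224 (M(u) = -2*((u - u) - 112) = -2*(0 - 112) = -2*(-112) = 224)
M(27) - 1*(-46722) = 224 - 1*(-46722) = 224 + 46722 = 46946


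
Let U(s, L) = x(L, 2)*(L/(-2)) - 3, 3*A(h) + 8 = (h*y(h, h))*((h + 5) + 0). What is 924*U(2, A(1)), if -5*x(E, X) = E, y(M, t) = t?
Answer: -40964/15 ≈ -2730.9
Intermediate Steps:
x(E, X) = -E/5
A(h) = -8/3 + h**2*(5 + h)/3 (A(h) = -8/3 + ((h*h)*((h + 5) + 0))/3 = -8/3 + (h**2*((5 + h) + 0))/3 = -8/3 + (h**2*(5 + h))/3 = -8/3 + h**2*(5 + h)/3)
U(s, L) = -3 + L**2/10 (U(s, L) = (-L/5)*(L/(-2)) - 3 = (-L/5)*(L*(-1/2)) - 3 = (-L/5)*(-L/2) - 3 = L**2/10 - 3 = -3 + L**2/10)
924*U(2, A(1)) = 924*(-3 + (-8/3 + (1/3)*1**3 + (5/3)*1**2)**2/10) = 924*(-3 + (-8/3 + (1/3)*1 + (5/3)*1)**2/10) = 924*(-3 + (-8/3 + 1/3 + 5/3)**2/10) = 924*(-3 + (-2/3)**2/10) = 924*(-3 + (1/10)*(4/9)) = 924*(-3 + 2/45) = 924*(-133/45) = -40964/15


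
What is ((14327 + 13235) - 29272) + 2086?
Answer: 376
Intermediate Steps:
((14327 + 13235) - 29272) + 2086 = (27562 - 29272) + 2086 = -1710 + 2086 = 376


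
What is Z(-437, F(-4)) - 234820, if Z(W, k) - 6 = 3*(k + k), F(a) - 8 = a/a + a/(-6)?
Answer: -234756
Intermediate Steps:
F(a) = 9 - a/6 (F(a) = 8 + (a/a + a/(-6)) = 8 + (1 + a*(-⅙)) = 8 + (1 - a/6) = 9 - a/6)
Z(W, k) = 6 + 6*k (Z(W, k) = 6 + 3*(k + k) = 6 + 3*(2*k) = 6 + 6*k)
Z(-437, F(-4)) - 234820 = (6 + 6*(9 - ⅙*(-4))) - 234820 = (6 + 6*(9 + ⅔)) - 234820 = (6 + 6*(29/3)) - 234820 = (6 + 58) - 234820 = 64 - 234820 = -234756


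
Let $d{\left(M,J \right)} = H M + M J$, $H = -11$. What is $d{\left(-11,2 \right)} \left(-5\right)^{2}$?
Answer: $2475$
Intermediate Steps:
$d{\left(M,J \right)} = - 11 M + J M$ ($d{\left(M,J \right)} = - 11 M + M J = - 11 M + J M$)
$d{\left(-11,2 \right)} \left(-5\right)^{2} = - 11 \left(-11 + 2\right) \left(-5\right)^{2} = \left(-11\right) \left(-9\right) 25 = 99 \cdot 25 = 2475$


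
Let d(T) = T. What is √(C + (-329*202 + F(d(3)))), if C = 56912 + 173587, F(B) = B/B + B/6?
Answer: √656170/2 ≈ 405.02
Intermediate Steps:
F(B) = 1 + B/6 (F(B) = 1 + B*(⅙) = 1 + B/6)
C = 230499
√(C + (-329*202 + F(d(3)))) = √(230499 + (-329*202 + (1 + (⅙)*3))) = √(230499 + (-66458 + (1 + ½))) = √(230499 + (-66458 + 3/2)) = √(230499 - 132913/2) = √(328085/2) = √656170/2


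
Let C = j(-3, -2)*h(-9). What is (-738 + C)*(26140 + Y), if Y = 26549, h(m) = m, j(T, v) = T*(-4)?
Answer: -44574894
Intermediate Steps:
j(T, v) = -4*T
C = -108 (C = -4*(-3)*(-9) = 12*(-9) = -108)
(-738 + C)*(26140 + Y) = (-738 - 108)*(26140 + 26549) = -846*52689 = -44574894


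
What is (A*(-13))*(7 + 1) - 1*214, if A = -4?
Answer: 202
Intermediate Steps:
(A*(-13))*(7 + 1) - 1*214 = (-4*(-13))*(7 + 1) - 1*214 = 52*8 - 214 = 416 - 214 = 202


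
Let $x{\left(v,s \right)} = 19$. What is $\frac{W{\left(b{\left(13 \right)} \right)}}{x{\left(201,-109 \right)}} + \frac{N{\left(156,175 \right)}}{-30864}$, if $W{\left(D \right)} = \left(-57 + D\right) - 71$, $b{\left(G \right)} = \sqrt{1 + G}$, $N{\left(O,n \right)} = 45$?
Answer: $- \frac{1317149}{195472} + \frac{\sqrt{14}}{19} \approx -6.5414$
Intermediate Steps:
$W{\left(D \right)} = -128 + D$
$\frac{W{\left(b{\left(13 \right)} \right)}}{x{\left(201,-109 \right)}} + \frac{N{\left(156,175 \right)}}{-30864} = \frac{-128 + \sqrt{1 + 13}}{19} + \frac{45}{-30864} = \left(-128 + \sqrt{14}\right) \frac{1}{19} + 45 \left(- \frac{1}{30864}\right) = \left(- \frac{128}{19} + \frac{\sqrt{14}}{19}\right) - \frac{15}{10288} = - \frac{1317149}{195472} + \frac{\sqrt{14}}{19}$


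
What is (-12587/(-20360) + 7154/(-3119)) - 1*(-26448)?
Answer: 1679416715733/63502840 ≈ 26446.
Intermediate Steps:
(-12587/(-20360) + 7154/(-3119)) - 1*(-26448) = (-12587*(-1/20360) + 7154*(-1/3119)) + 26448 = (12587/20360 - 7154/3119) + 26448 = -106396587/63502840 + 26448 = 1679416715733/63502840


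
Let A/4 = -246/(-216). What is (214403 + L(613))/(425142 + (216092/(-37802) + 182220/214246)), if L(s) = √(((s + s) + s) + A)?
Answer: 434108577046669/860788684552318 + 4049463646*√1037/1291183026828477 ≈ 0.50442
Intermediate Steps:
A = 41/9 (A = 4*(-246/(-216)) = 4*(-246*(-1/216)) = 4*(41/36) = 41/9 ≈ 4.5556)
L(s) = √(41/9 + 3*s) (L(s) = √(((s + s) + s) + 41/9) = √((2*s + s) + 41/9) = √(3*s + 41/9) = √(41/9 + 3*s))
(214403 + L(613))/(425142 + (216092/(-37802) + 182220/214246)) = (214403 + √(41 + 27*613)/3)/(425142 + (216092/(-37802) + 182220/214246)) = (214403 + √(41 + 16551)/3)/(425142 + (216092*(-1/37802) + 182220*(1/214246))) = (214403 + √16592/3)/(425142 + (-108046/18901 + 91110/107123)) = (214403 + (4*√1037)/3)/(425142 - 9852141548/2024731823) = (214403 + 4*√1037/3)/(860788684552318/2024731823) = (214403 + 4*√1037/3)*(2024731823/860788684552318) = 434108577046669/860788684552318 + 4049463646*√1037/1291183026828477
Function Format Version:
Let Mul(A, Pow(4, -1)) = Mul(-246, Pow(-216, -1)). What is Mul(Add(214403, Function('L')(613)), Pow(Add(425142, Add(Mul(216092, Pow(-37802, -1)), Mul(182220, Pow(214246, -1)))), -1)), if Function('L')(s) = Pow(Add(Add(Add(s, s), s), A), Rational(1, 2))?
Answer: Add(Rational(434108577046669, 860788684552318), Mul(Rational(4049463646, 1291183026828477), Pow(1037, Rational(1, 2)))) ≈ 0.50442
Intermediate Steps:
A = Rational(41, 9) (A = Mul(4, Mul(-246, Pow(-216, -1))) = Mul(4, Mul(-246, Rational(-1, 216))) = Mul(4, Rational(41, 36)) = Rational(41, 9) ≈ 4.5556)
Function('L')(s) = Pow(Add(Rational(41, 9), Mul(3, s)), Rational(1, 2)) (Function('L')(s) = Pow(Add(Add(Add(s, s), s), Rational(41, 9)), Rational(1, 2)) = Pow(Add(Add(Mul(2, s), s), Rational(41, 9)), Rational(1, 2)) = Pow(Add(Mul(3, s), Rational(41, 9)), Rational(1, 2)) = Pow(Add(Rational(41, 9), Mul(3, s)), Rational(1, 2)))
Mul(Add(214403, Function('L')(613)), Pow(Add(425142, Add(Mul(216092, Pow(-37802, -1)), Mul(182220, Pow(214246, -1)))), -1)) = Mul(Add(214403, Mul(Rational(1, 3), Pow(Add(41, Mul(27, 613)), Rational(1, 2)))), Pow(Add(425142, Add(Mul(216092, Pow(-37802, -1)), Mul(182220, Pow(214246, -1)))), -1)) = Mul(Add(214403, Mul(Rational(1, 3), Pow(Add(41, 16551), Rational(1, 2)))), Pow(Add(425142, Add(Mul(216092, Rational(-1, 37802)), Mul(182220, Rational(1, 214246)))), -1)) = Mul(Add(214403, Mul(Rational(1, 3), Pow(16592, Rational(1, 2)))), Pow(Add(425142, Add(Rational(-108046, 18901), Rational(91110, 107123))), -1)) = Mul(Add(214403, Mul(Rational(1, 3), Mul(4, Pow(1037, Rational(1, 2))))), Pow(Add(425142, Rational(-9852141548, 2024731823)), -1)) = Mul(Add(214403, Mul(Rational(4, 3), Pow(1037, Rational(1, 2)))), Pow(Rational(860788684552318, 2024731823), -1)) = Mul(Add(214403, Mul(Rational(4, 3), Pow(1037, Rational(1, 2)))), Rational(2024731823, 860788684552318)) = Add(Rational(434108577046669, 860788684552318), Mul(Rational(4049463646, 1291183026828477), Pow(1037, Rational(1, 2))))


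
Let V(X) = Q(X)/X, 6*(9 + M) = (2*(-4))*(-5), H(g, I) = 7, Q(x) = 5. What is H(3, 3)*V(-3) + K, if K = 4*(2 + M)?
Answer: -13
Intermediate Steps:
M = -7/3 (M = -9 + ((2*(-4))*(-5))/6 = -9 + (-8*(-5))/6 = -9 + (⅙)*40 = -9 + 20/3 = -7/3 ≈ -2.3333)
V(X) = 5/X
K = -4/3 (K = 4*(2 - 7/3) = 4*(-⅓) = -4/3 ≈ -1.3333)
H(3, 3)*V(-3) + K = 7*(5/(-3)) - 4/3 = 7*(5*(-⅓)) - 4/3 = 7*(-5/3) - 4/3 = -35/3 - 4/3 = -13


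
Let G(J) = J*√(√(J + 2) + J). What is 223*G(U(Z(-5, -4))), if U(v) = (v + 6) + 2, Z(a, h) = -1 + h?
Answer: 669*√(3 + √5) ≈ 1530.8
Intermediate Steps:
U(v) = 8 + v (U(v) = (6 + v) + 2 = 8 + v)
G(J) = J*√(J + √(2 + J)) (G(J) = J*√(√(2 + J) + J) = J*√(J + √(2 + J)))
223*G(U(Z(-5, -4))) = 223*((8 + (-1 - 4))*√((8 + (-1 - 4)) + √(2 + (8 + (-1 - 4))))) = 223*((8 - 5)*√((8 - 5) + √(2 + (8 - 5)))) = 223*(3*√(3 + √(2 + 3))) = 223*(3*√(3 + √5)) = 669*√(3 + √5)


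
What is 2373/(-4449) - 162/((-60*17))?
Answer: -94429/252110 ≈ -0.37455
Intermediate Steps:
2373/(-4449) - 162/((-60*17)) = 2373*(-1/4449) - 162/(-1020) = -791/1483 - 162*(-1/1020) = -791/1483 + 27/170 = -94429/252110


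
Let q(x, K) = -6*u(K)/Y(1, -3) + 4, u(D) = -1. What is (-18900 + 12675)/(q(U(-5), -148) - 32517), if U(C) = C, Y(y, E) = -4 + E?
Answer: 43575/227597 ≈ 0.19146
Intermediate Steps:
q(x, K) = 22/7 (q(x, K) = -(-6)/(-4 - 3) + 4 = -(-6)/(-7) + 4 = -(-6)*(-1)/7 + 4 = -6*⅐ + 4 = -6/7 + 4 = 22/7)
(-18900 + 12675)/(q(U(-5), -148) - 32517) = (-18900 + 12675)/(22/7 - 32517) = -6225/(-227597/7) = -6225*(-7/227597) = 43575/227597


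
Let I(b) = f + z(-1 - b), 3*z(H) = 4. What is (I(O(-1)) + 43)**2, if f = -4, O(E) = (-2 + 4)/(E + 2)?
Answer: 14641/9 ≈ 1626.8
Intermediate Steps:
O(E) = 2/(2 + E)
z(H) = 4/3 (z(H) = (1/3)*4 = 4/3)
I(b) = -8/3 (I(b) = -4 + 4/3 = -8/3)
(I(O(-1)) + 43)**2 = (-8/3 + 43)**2 = (121/3)**2 = 14641/9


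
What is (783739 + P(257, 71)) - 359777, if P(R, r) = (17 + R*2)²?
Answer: 705923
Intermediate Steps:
P(R, r) = (17 + 2*R)²
(783739 + P(257, 71)) - 359777 = (783739 + (17 + 2*257)²) - 359777 = (783739 + (17 + 514)²) - 359777 = (783739 + 531²) - 359777 = (783739 + 281961) - 359777 = 1065700 - 359777 = 705923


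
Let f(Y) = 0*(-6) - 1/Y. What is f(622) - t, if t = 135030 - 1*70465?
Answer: -40159431/622 ≈ -64565.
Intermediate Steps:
f(Y) = -1/Y (f(Y) = 0 - 1/Y = -1/Y)
t = 64565 (t = 135030 - 70465 = 64565)
f(622) - t = -1/622 - 1*64565 = -1*1/622 - 64565 = -1/622 - 64565 = -40159431/622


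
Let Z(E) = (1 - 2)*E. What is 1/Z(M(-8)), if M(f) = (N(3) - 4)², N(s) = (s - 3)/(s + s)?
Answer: -1/16 ≈ -0.062500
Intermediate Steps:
N(s) = (-3 + s)/(2*s) (N(s) = (-3 + s)/((2*s)) = (-3 + s)*(1/(2*s)) = (-3 + s)/(2*s))
M(f) = 16 (M(f) = ((½)*(-3 + 3)/3 - 4)² = ((½)*(⅓)*0 - 4)² = (0 - 4)² = (-4)² = 16)
Z(E) = -E
1/Z(M(-8)) = 1/(-1*16) = 1/(-16) = -1/16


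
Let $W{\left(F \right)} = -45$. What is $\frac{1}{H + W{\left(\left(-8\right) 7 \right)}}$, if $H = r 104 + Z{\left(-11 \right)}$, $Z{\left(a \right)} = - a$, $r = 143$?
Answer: $\frac{1}{14838} \approx 6.7395 \cdot 10^{-5}$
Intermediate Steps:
$H = 14883$ ($H = 143 \cdot 104 - -11 = 14872 + 11 = 14883$)
$\frac{1}{H + W{\left(\left(-8\right) 7 \right)}} = \frac{1}{14883 - 45} = \frac{1}{14838}$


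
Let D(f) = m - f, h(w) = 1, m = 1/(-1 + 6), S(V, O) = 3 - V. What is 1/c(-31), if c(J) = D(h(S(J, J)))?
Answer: -5/4 ≈ -1.2500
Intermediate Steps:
m = ⅕ (m = 1/5 = ⅕ ≈ 0.20000)
D(f) = ⅕ - f
c(J) = -⅘ (c(J) = ⅕ - 1*1 = ⅕ - 1 = -⅘)
1/c(-31) = 1/(-⅘) = -5/4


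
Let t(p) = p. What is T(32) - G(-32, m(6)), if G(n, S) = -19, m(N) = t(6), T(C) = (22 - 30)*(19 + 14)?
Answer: -245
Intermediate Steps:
T(C) = -264 (T(C) = -8*33 = -264)
m(N) = 6
T(32) - G(-32, m(6)) = -264 - 1*(-19) = -264 + 19 = -245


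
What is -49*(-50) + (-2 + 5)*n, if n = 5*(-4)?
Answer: 2390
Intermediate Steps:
n = -20
-49*(-50) + (-2 + 5)*n = -49*(-50) + (-2 + 5)*(-20) = 2450 + 3*(-20) = 2450 - 60 = 2390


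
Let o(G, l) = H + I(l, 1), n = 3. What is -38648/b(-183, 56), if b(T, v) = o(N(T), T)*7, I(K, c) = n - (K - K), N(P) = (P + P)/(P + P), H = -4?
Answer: 38648/7 ≈ 5521.1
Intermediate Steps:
N(P) = 1 (N(P) = (2*P)/((2*P)) = (2*P)*(1/(2*P)) = 1)
I(K, c) = 3 (I(K, c) = 3 - (K - K) = 3 - 1*0 = 3 + 0 = 3)
o(G, l) = -1 (o(G, l) = -4 + 3 = -1)
b(T, v) = -7 (b(T, v) = -1*7 = -7)
-38648/b(-183, 56) = -38648/(-7) = -38648*(-1/7) = 38648/7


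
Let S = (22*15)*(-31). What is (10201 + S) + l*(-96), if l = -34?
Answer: 3235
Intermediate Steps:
S = -10230 (S = 330*(-31) = -10230)
(10201 + S) + l*(-96) = (10201 - 10230) - 34*(-96) = -29 + 3264 = 3235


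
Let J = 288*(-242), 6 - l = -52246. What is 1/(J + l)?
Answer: -1/17444 ≈ -5.7326e-5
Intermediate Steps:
l = 52252 (l = 6 - 1*(-52246) = 6 + 52246 = 52252)
J = -69696
1/(J + l) = 1/(-69696 + 52252) = 1/(-17444) = -1/17444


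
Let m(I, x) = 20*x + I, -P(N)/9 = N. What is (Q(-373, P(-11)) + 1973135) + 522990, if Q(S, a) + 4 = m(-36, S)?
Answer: 2488625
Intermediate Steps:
P(N) = -9*N
m(I, x) = I + 20*x
Q(S, a) = -40 + 20*S (Q(S, a) = -4 + (-36 + 20*S) = -40 + 20*S)
(Q(-373, P(-11)) + 1973135) + 522990 = ((-40 + 20*(-373)) + 1973135) + 522990 = ((-40 - 7460) + 1973135) + 522990 = (-7500 + 1973135) + 522990 = 1965635 + 522990 = 2488625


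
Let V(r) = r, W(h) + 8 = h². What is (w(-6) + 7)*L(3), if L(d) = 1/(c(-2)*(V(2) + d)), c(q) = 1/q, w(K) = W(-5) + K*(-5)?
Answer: -108/5 ≈ -21.600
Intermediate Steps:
W(h) = -8 + h²
w(K) = 17 - 5*K (w(K) = (-8 + (-5)²) + K*(-5) = (-8 + 25) - 5*K = 17 - 5*K)
L(d) = 1/(-1 - d/2) (L(d) = 1/((2 + d)/(-2)) = 1/(-(2 + d)/2) = 1/(-1 - d/2))
(w(-6) + 7)*L(3) = ((17 - 5*(-6)) + 7)*(-2/(2 + 3)) = ((17 + 30) + 7)*(-2/5) = (47 + 7)*(-2*⅕) = 54*(-⅖) = -108/5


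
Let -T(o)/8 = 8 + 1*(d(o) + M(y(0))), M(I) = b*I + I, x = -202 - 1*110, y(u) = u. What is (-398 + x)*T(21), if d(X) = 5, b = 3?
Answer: 73840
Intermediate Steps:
x = -312 (x = -202 - 110 = -312)
M(I) = 4*I (M(I) = 3*I + I = 4*I)
T(o) = -104 (T(o) = -8*(8 + 1*(5 + 4*0)) = -8*(8 + 1*(5 + 0)) = -8*(8 + 1*5) = -8*(8 + 5) = -8*13 = -104)
(-398 + x)*T(21) = (-398 - 312)*(-104) = -710*(-104) = 73840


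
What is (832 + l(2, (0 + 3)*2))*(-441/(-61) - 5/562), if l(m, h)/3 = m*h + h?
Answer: 109658891/17141 ≈ 6397.5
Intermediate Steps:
l(m, h) = 3*h + 3*h*m (l(m, h) = 3*(m*h + h) = 3*(h*m + h) = 3*(h + h*m) = 3*h + 3*h*m)
(832 + l(2, (0 + 3)*2))*(-441/(-61) - 5/562) = (832 + 3*((0 + 3)*2)*(1 + 2))*(-441/(-61) - 5/562) = (832 + 3*(3*2)*3)*(-441*(-1/61) - 5*1/562) = (832 + 3*6*3)*(441/61 - 5/562) = (832 + 54)*(247537/34282) = 886*(247537/34282) = 109658891/17141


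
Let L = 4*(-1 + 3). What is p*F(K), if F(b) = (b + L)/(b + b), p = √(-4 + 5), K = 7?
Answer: 15/14 ≈ 1.0714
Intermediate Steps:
L = 8 (L = 4*2 = 8)
p = 1 (p = √1 = 1)
F(b) = (8 + b)/(2*b) (F(b) = (b + 8)/(b + b) = (8 + b)/((2*b)) = (8 + b)*(1/(2*b)) = (8 + b)/(2*b))
p*F(K) = 1*((½)*(8 + 7)/7) = 1*((½)*(⅐)*15) = 1*(15/14) = 15/14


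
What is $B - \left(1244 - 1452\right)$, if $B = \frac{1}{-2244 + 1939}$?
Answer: $\frac{63439}{305} \approx 208.0$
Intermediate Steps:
$B = - \frac{1}{305}$ ($B = \frac{1}{-305} = - \frac{1}{305} \approx -0.0032787$)
$B - \left(1244 - 1452\right) = - \frac{1}{305} - \left(1244 - 1452\right) = - \frac{1}{305} - -208 = - \frac{1}{305} + 208 = \frac{63439}{305}$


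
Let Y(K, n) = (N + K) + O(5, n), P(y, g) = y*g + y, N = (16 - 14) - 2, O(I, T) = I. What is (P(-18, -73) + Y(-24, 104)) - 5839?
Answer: -4562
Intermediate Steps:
N = 0 (N = 2 - 2 = 0)
P(y, g) = y + g*y (P(y, g) = g*y + y = y + g*y)
Y(K, n) = 5 + K (Y(K, n) = (0 + K) + 5 = K + 5 = 5 + K)
(P(-18, -73) + Y(-24, 104)) - 5839 = (-18*(1 - 73) + (5 - 24)) - 5839 = (-18*(-72) - 19) - 5839 = (1296 - 19) - 5839 = 1277 - 5839 = -4562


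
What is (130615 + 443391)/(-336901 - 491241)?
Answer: -287003/414071 ≈ -0.69312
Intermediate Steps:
(130615 + 443391)/(-336901 - 491241) = 574006/(-828142) = 574006*(-1/828142) = -287003/414071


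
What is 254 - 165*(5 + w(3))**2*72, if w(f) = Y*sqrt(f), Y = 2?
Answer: -439306 - 237600*sqrt(3) ≈ -8.5084e+5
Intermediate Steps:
w(f) = 2*sqrt(f)
254 - 165*(5 + w(3))**2*72 = 254 - 165*(5 + 2*sqrt(3))**2*72 = 254 - 11880*(5 + 2*sqrt(3))**2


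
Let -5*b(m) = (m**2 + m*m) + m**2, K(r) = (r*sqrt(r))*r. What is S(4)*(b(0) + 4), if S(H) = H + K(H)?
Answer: 144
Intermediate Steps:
K(r) = r**(5/2) (K(r) = r**(3/2)*r = r**(5/2))
S(H) = H + H**(5/2)
b(m) = -3*m**2/5 (b(m) = -((m**2 + m*m) + m**2)/5 = -((m**2 + m**2) + m**2)/5 = -(2*m**2 + m**2)/5 = -3*m**2/5)
S(4)*(b(0) + 4) = (4 + 4**(5/2))*(-3/5*0**2 + 4) = (4 + 32)*(-3/5*0 + 4) = 36*(0 + 4) = 36*4 = 144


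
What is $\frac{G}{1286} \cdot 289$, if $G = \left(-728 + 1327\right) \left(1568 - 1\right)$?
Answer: $\frac{271264937}{1286} \approx 2.1094 \cdot 10^{5}$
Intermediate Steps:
$G = 938633$ ($G = 599 \cdot 1567 = 938633$)
$\frac{G}{1286} \cdot 289 = \frac{938633}{1286} \cdot 289 = \frac{271264937}{1286}$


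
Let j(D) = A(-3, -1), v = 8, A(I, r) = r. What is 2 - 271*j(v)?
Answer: 273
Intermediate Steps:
j(D) = -1
2 - 271*j(v) = 2 - 271*(-1) = 2 + 271 = 273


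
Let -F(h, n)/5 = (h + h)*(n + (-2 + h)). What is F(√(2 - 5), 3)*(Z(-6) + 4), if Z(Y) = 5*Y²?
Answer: 5520 - 1840*I*√3 ≈ 5520.0 - 3187.0*I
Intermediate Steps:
F(h, n) = -10*h*(-2 + h + n) (F(h, n) = -5*(h + h)*(n + (-2 + h)) = -5*2*h*(-2 + h + n) = -10*h*(-2 + h + n))
F(√(2 - 5), 3)*(Z(-6) + 4) = (10*√(2 - 5)*(2 - √(2 - 5) - 1*3))*(5*(-6)² + 4) = (10*√(-3)*(2 - √(-3) - 3))*(5*36 + 4) = (10*(I*√3)*(2 - I*√3 - 3))*(180 + 4) = (10*(I*√3)*(2 - I*√3 - 3))*184 = (10*(I*√3)*(-1 - I*√3))*184 = (10*I*√3*(-1 - I*√3))*184 = 1840*I*√3*(-1 - I*√3)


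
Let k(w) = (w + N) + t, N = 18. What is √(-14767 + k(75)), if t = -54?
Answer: 2*I*√3682 ≈ 121.36*I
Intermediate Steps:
k(w) = -36 + w (k(w) = (w + 18) - 54 = (18 + w) - 54 = -36 + w)
√(-14767 + k(75)) = √(-14767 + (-36 + 75)) = √(-14767 + 39) = √(-14728) = 2*I*√3682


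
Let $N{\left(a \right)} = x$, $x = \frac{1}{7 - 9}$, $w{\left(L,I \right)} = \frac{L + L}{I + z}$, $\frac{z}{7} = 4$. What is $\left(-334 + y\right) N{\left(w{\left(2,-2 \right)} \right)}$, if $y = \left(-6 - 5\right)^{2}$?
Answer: $\frac{213}{2} \approx 106.5$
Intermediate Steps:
$z = 28$ ($z = 7 \cdot 4 = 28$)
$w{\left(L,I \right)} = \frac{2 L}{28 + I}$ ($w{\left(L,I \right)} = \frac{L + L}{I + 28} = \frac{2 L}{28 + I}$)
$y = 121$ ($y = \left(-11\right)^{2} = 121$)
$x = - \frac{1}{2}$ ($x = \frac{1}{-2} = - \frac{1}{2} \approx -0.5$)
$N{\left(a \right)} = - \frac{1}{2}$
$\left(-334 + y\right) N{\left(w{\left(2,-2 \right)} \right)} = \left(-334 + 121\right) \left(- \frac{1}{2}\right) = \left(-213\right) \left(- \frac{1}{2}\right) = \frac{213}{2}$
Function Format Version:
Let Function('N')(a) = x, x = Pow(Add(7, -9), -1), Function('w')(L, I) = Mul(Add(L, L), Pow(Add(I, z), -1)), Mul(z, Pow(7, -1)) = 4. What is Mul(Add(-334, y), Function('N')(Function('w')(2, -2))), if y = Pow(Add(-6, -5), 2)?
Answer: Rational(213, 2) ≈ 106.50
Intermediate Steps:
z = 28 (z = Mul(7, 4) = 28)
Function('w')(L, I) = Mul(2, L, Pow(Add(28, I), -1)) (Function('w')(L, I) = Mul(Add(L, L), Pow(Add(I, 28), -1)) = Mul(Mul(2, L), Pow(Add(28, I), -1)) = Mul(2, L, Pow(Add(28, I), -1)))
y = 121 (y = Pow(-11, 2) = 121)
x = Rational(-1, 2) (x = Pow(-2, -1) = Rational(-1, 2) ≈ -0.50000)
Function('N')(a) = Rational(-1, 2)
Mul(Add(-334, y), Function('N')(Function('w')(2, -2))) = Mul(Add(-334, 121), Rational(-1, 2)) = Mul(-213, Rational(-1, 2)) = Rational(213, 2)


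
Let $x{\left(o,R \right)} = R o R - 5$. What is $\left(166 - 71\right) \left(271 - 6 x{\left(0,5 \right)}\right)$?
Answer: $28595$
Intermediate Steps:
$x{\left(o,R \right)} = -5 + o R^{2}$ ($x{\left(o,R \right)} = o R^{2} - 5 = -5 + o R^{2}$)
$\left(166 - 71\right) \left(271 - 6 x{\left(0,5 \right)}\right) = \left(166 - 71\right) \left(271 - 6 \left(-5 + 0 \cdot 5^{2}\right)\right) = 95 \left(271 - 6 \left(-5 + 0 \cdot 25\right)\right) = 95 \left(271 - 6 \left(-5 + 0\right)\right) = 95 \left(271 - -30\right) = 95 \left(271 + 30\right) = 95 \cdot 301 = 28595$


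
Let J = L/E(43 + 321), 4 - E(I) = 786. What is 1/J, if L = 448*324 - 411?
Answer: -782/144741 ≈ -0.0054028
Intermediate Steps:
L = 144741 (L = 145152 - 411 = 144741)
E(I) = -782 (E(I) = 4 - 1*786 = 4 - 786 = -782)
J = -144741/782 (J = 144741/(-782) = 144741*(-1/782) = -144741/782 ≈ -185.09)
1/J = 1/(-144741/782) = -782/144741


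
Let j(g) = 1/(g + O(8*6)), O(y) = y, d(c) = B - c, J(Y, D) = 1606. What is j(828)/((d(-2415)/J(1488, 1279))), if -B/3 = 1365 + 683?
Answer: -1/2034 ≈ -0.00049164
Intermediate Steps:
B = -6144 (B = -3*(1365 + 683) = -3*2048 = -6144)
d(c) = -6144 - c
j(g) = 1/(48 + g) (j(g) = 1/(g + 8*6) = 1/(g + 48) = 1/(48 + g))
j(828)/((d(-2415)/J(1488, 1279))) = 1/((48 + 828)*(((-6144 - 1*(-2415))/1606))) = 1/(876*(((-6144 + 2415)*(1/1606)))) = 1/(876*((-3729*1/1606))) = 1/(876*(-339/146)) = (1/876)*(-146/339) = -1/2034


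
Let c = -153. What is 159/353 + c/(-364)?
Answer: 111885/128492 ≈ 0.87075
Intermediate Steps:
159/353 + c/(-364) = 159/353 - 153/(-364) = 159*(1/353) - 153*(-1/364) = 159/353 + 153/364 = 111885/128492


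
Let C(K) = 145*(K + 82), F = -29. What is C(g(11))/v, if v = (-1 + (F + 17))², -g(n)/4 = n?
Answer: 5510/169 ≈ 32.604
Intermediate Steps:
g(n) = -4*n
C(K) = 11890 + 145*K (C(K) = 145*(82 + K) = 11890 + 145*K)
v = 169 (v = (-1 + (-29 + 17))² = (-1 - 12)² = (-13)² = 169)
C(g(11))/v = (11890 + 145*(-4*11))/169 = (11890 + 145*(-44))*(1/169) = (11890 - 6380)*(1/169) = 5510*(1/169) = 5510/169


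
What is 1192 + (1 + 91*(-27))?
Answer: -1264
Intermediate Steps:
1192 + (1 + 91*(-27)) = 1192 + (1 - 2457) = 1192 - 2456 = -1264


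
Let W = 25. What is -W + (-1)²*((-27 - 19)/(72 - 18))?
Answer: -698/27 ≈ -25.852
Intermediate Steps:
-W + (-1)²*((-27 - 19)/(72 - 18)) = -1*25 + (-1)²*((-27 - 19)/(72 - 18)) = -25 + 1*(-46/54) = -25 + 1*(-46*1/54) = -25 + 1*(-23/27) = -25 - 23/27 = -698/27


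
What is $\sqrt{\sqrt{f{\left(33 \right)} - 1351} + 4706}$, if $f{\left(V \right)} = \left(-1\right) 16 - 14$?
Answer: $\sqrt{4706 + i \sqrt{1381}} \approx 68.601 + 0.2709 i$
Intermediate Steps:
$f{\left(V \right)} = -30$ ($f{\left(V \right)} = -16 - 14 = -30$)
$\sqrt{\sqrt{f{\left(33 \right)} - 1351} + 4706} = \sqrt{\sqrt{-30 - 1351} + 4706} = \sqrt{\sqrt{-1381} + 4706} = \sqrt{i \sqrt{1381} + 4706} = \sqrt{4706 + i \sqrt{1381}}$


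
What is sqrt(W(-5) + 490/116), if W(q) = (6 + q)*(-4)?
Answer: sqrt(754)/58 ≈ 0.47343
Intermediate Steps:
W(q) = -24 - 4*q
sqrt(W(-5) + 490/116) = sqrt((-24 - 4*(-5)) + 490/116) = sqrt((-24 + 20) + 490*(1/116)) = sqrt(-4 + 245/58) = sqrt(13/58) = sqrt(754)/58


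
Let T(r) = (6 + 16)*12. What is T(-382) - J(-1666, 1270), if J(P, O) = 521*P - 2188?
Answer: 870438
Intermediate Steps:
T(r) = 264 (T(r) = 22*12 = 264)
J(P, O) = -2188 + 521*P
T(-382) - J(-1666, 1270) = 264 - (-2188 + 521*(-1666)) = 264 - (-2188 - 867986) = 264 - 1*(-870174) = 264 + 870174 = 870438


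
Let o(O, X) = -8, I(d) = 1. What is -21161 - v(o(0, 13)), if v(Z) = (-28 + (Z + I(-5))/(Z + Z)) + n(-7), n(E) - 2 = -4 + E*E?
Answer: -338887/16 ≈ -21180.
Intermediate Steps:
n(E) = -2 + E² (n(E) = 2 + (-4 + E*E) = 2 + (-4 + E²) = -2 + E²)
v(Z) = 19 + (1 + Z)/(2*Z) (v(Z) = (-28 + (Z + 1)/(Z + Z)) + (-2 + (-7)²) = (-28 + (1 + Z)/((2*Z))) + (-2 + 49) = (-28 + (1 + Z)*(1/(2*Z))) + 47 = (-28 + (1 + Z)/(2*Z)) + 47 = 19 + (1 + Z)/(2*Z))
-21161 - v(o(0, 13)) = -21161 - (1 + 39*(-8))/(2*(-8)) = -21161 - (-1)*(1 - 312)/(2*8) = -21161 - (-1)*(-311)/(2*8) = -21161 - 1*311/16 = -21161 - 311/16 = -338887/16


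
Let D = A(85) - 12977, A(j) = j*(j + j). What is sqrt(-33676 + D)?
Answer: I*sqrt(32203) ≈ 179.45*I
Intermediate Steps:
A(j) = 2*j**2 (A(j) = j*(2*j) = 2*j**2)
D = 1473 (D = 2*85**2 - 12977 = 2*7225 - 12977 = 14450 - 12977 = 1473)
sqrt(-33676 + D) = sqrt(-33676 + 1473) = sqrt(-32203) = I*sqrt(32203)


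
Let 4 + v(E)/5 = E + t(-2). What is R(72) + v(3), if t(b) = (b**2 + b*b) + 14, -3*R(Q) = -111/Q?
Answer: 7597/72 ≈ 105.51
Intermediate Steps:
R(Q) = 37/Q (R(Q) = -(-37)/Q = 37/Q)
t(b) = 14 + 2*b**2 (t(b) = (b**2 + b**2) + 14 = 2*b**2 + 14 = 14 + 2*b**2)
v(E) = 90 + 5*E (v(E) = -20 + 5*(E + (14 + 2*(-2)**2)) = -20 + 5*(E + (14 + 2*4)) = -20 + 5*(E + (14 + 8)) = -20 + 5*(E + 22) = -20 + 5*(22 + E) = -20 + (110 + 5*E) = 90 + 5*E)
R(72) + v(3) = 37/72 + (90 + 5*3) = 37*(1/72) + (90 + 15) = 37/72 + 105 = 7597/72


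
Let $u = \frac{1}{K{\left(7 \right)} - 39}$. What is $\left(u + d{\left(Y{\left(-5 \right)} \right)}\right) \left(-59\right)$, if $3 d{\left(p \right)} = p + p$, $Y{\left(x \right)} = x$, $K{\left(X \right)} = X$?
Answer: $\frac{19057}{96} \approx 198.51$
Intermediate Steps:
$d{\left(p \right)} = \frac{2 p}{3}$ ($d{\left(p \right)} = \frac{p + p}{3} = \frac{2 p}{3}$)
$u = - \frac{1}{32}$ ($u = \frac{1}{7 - 39} = \frac{1}{-32} = - \frac{1}{32} \approx -0.03125$)
$\left(u + d{\left(Y{\left(-5 \right)} \right)}\right) \left(-59\right) = \left(- \frac{1}{32} + \frac{2}{3} \left(-5\right)\right) \left(-59\right) = \left(- \frac{1}{32} - \frac{10}{3}\right) \left(-59\right) = \left(- \frac{323}{96}\right) \left(-59\right) = \frac{19057}{96}$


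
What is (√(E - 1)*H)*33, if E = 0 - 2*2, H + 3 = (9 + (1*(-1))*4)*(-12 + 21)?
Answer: 1386*I*√5 ≈ 3099.2*I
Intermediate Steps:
H = 42 (H = -3 + (9 + (1*(-1))*4)*(-12 + 21) = -3 + (9 - 1*4)*9 = -3 + (9 - 4)*9 = -3 + 5*9 = -3 + 45 = 42)
E = -4 (E = 0 - 4 = -4)
(√(E - 1)*H)*33 = (√(-4 - 1)*42)*33 = (√(-5)*42)*33 = ((I*√5)*42)*33 = (42*I*√5)*33 = 1386*I*√5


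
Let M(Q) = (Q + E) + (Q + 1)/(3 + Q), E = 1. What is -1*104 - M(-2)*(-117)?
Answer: -338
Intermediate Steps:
M(Q) = 1 + Q + (1 + Q)/(3 + Q) (M(Q) = (Q + 1) + (Q + 1)/(3 + Q) = (1 + Q) + (1 + Q)/(3 + Q) = 1 + Q + (1 + Q)/(3 + Q))
-1*104 - M(-2)*(-117) = -1*104 - (4 + (-2)² + 5*(-2))/(3 - 2)*(-117) = -104 - (4 + 4 - 10)/1*(-117) = -104 - 1*(-2)*(-117) = -104 - (-2)*(-117) = -104 - 1*234 = -104 - 234 = -338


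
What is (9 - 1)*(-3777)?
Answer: -30216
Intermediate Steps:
(9 - 1)*(-3777) = 8*(-3777) = -30216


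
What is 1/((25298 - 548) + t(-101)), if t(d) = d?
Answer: 1/24649 ≈ 4.0570e-5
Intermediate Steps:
1/((25298 - 548) + t(-101)) = 1/((25298 - 548) - 101) = 1/(24750 - 101) = 1/24649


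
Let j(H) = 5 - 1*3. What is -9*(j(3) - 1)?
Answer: -9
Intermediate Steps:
j(H) = 2 (j(H) = 5 - 3 = 2)
-9*(j(3) - 1) = -9*(2 - 1) = -9*1 = -9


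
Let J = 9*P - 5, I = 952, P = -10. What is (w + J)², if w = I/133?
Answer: 2785561/361 ≈ 7716.2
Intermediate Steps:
J = -95 (J = 9*(-10) - 5 = -90 - 5 = -95)
w = 136/19 (w = 952/133 = 952*(1/133) = 136/19 ≈ 7.1579)
(w + J)² = (136/19 - 95)² = (-1669/19)² = 2785561/361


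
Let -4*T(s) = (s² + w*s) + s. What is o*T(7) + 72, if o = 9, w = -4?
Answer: 9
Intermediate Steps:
T(s) = -s²/4 + 3*s/4 (T(s) = -((s² - 4*s) + s)/4 = -(s² - 3*s)/4 = -s²/4 + 3*s/4)
o*T(7) + 72 = 9*((¼)*7*(3 - 1*7)) + 72 = 9*((¼)*7*(3 - 7)) + 72 = 9*((¼)*7*(-4)) + 72 = 9*(-7) + 72 = -63 + 72 = 9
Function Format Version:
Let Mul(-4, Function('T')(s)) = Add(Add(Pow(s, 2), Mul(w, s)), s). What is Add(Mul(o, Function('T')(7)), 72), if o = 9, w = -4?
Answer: 9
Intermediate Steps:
Function('T')(s) = Add(Mul(Rational(-1, 4), Pow(s, 2)), Mul(Rational(3, 4), s)) (Function('T')(s) = Mul(Rational(-1, 4), Add(Add(Pow(s, 2), Mul(-4, s)), s)) = Mul(Rational(-1, 4), Add(Pow(s, 2), Mul(-3, s))) = Add(Mul(Rational(-1, 4), Pow(s, 2)), Mul(Rational(3, 4), s)))
Add(Mul(o, Function('T')(7)), 72) = Add(Mul(9, Mul(Rational(1, 4), 7, Add(3, Mul(-1, 7)))), 72) = Add(Mul(9, Mul(Rational(1, 4), 7, Add(3, -7))), 72) = Add(Mul(9, Mul(Rational(1, 4), 7, -4)), 72) = Add(Mul(9, -7), 72) = Add(-63, 72) = 9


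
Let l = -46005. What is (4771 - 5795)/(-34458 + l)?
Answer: 1024/80463 ≈ 0.012726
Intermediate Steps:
(4771 - 5795)/(-34458 + l) = (4771 - 5795)/(-34458 - 46005) = -1024/(-80463) = -1024*(-1/80463) = 1024/80463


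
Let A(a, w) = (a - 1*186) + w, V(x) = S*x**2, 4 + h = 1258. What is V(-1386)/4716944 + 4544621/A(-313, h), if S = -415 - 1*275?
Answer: 2554497486503/445161590 ≈ 5738.4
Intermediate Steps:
S = -690 (S = -415 - 275 = -690)
h = 1254 (h = -4 + 1258 = 1254)
V(x) = -690*x**2
A(a, w) = -186 + a + w (A(a, w) = (a - 186) + w = (-186 + a) + w = -186 + a + w)
V(-1386)/4716944 + 4544621/A(-313, h) = -690*(-1386)**2/4716944 + 4544621/(-186 - 313 + 1254) = -690*1920996*(1/4716944) + 4544621/755 = -1325487240*1/4716944 + 4544621*(1/755) = -165685905/589618 + 4544621/755 = 2554497486503/445161590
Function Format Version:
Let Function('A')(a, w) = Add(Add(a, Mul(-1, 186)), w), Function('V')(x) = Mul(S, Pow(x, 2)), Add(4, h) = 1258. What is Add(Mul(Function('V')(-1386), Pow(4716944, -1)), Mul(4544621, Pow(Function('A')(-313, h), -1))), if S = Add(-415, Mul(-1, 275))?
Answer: Rational(2554497486503, 445161590) ≈ 5738.4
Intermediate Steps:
S = -690 (S = Add(-415, -275) = -690)
h = 1254 (h = Add(-4, 1258) = 1254)
Function('V')(x) = Mul(-690, Pow(x, 2))
Function('A')(a, w) = Add(-186, a, w) (Function('A')(a, w) = Add(Add(a, -186), w) = Add(Add(-186, a), w) = Add(-186, a, w))
Add(Mul(Function('V')(-1386), Pow(4716944, -1)), Mul(4544621, Pow(Function('A')(-313, h), -1))) = Add(Mul(Mul(-690, Pow(-1386, 2)), Pow(4716944, -1)), Mul(4544621, Pow(Add(-186, -313, 1254), -1))) = Add(Mul(Mul(-690, 1920996), Rational(1, 4716944)), Mul(4544621, Pow(755, -1))) = Add(Mul(-1325487240, Rational(1, 4716944)), Mul(4544621, Rational(1, 755))) = Add(Rational(-165685905, 589618), Rational(4544621, 755)) = Rational(2554497486503, 445161590)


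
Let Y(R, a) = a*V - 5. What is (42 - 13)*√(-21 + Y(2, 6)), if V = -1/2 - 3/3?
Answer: 29*I*√35 ≈ 171.57*I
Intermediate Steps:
V = -3/2 (V = -1*½ - 3*⅓ = -½ - 1 = -3/2 ≈ -1.5000)
Y(R, a) = -5 - 3*a/2 (Y(R, a) = a*(-3/2) - 5 = -3*a/2 - 5 = -5 - 3*a/2)
(42 - 13)*√(-21 + Y(2, 6)) = (42 - 13)*√(-21 + (-5 - 3/2*6)) = 29*√(-21 + (-5 - 9)) = 29*√(-21 - 14) = 29*√(-35) = 29*(I*√35) = 29*I*√35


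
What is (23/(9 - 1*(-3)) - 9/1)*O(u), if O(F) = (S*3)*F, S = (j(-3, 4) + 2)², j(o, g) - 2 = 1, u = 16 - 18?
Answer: 2125/2 ≈ 1062.5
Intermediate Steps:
u = -2
j(o, g) = 3 (j(o, g) = 2 + 1 = 3)
S = 25 (S = (3 + 2)² = 5² = 25)
O(F) = 75*F (O(F) = (25*3)*F = 75*F)
(23/(9 - 1*(-3)) - 9/1)*O(u) = (23/(9 - 1*(-3)) - 9/1)*(75*(-2)) = (23/(9 + 3) - 9*1)*(-150) = (23/12 - 9)*(-150) = -85/12*(-150) = 2125/2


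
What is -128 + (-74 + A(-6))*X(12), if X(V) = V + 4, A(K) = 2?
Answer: -1280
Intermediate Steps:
X(V) = 4 + V
-128 + (-74 + A(-6))*X(12) = -128 + (-74 + 2)*(4 + 12) = -128 - 72*16 = -128 - 1152 = -1280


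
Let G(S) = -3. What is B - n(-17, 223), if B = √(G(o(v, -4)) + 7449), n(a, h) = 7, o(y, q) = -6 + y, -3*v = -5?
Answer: -7 + √7446 ≈ 79.290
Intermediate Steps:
v = 5/3 (v = -⅓*(-5) = 5/3 ≈ 1.6667)
B = √7446 (B = √(-3 + 7449) = √7446 ≈ 86.290)
B - n(-17, 223) = √7446 - 1*7 = √7446 - 7 = -7 + √7446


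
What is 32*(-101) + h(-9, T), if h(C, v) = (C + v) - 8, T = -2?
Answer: -3251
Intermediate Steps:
h(C, v) = -8 + C + v
32*(-101) + h(-9, T) = 32*(-101) + (-8 - 9 - 2) = -3232 - 19 = -3251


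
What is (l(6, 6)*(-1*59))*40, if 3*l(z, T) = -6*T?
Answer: 28320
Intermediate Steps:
l(z, T) = -2*T (l(z, T) = (-6*T)/3 = -2*T)
(l(6, 6)*(-1*59))*40 = ((-2*6)*(-1*59))*40 = -12*(-59)*40 = 708*40 = 28320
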